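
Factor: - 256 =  - 2^8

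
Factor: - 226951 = - 31^1*7321^1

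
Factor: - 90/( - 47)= 2^1*3^2*5^1*47^( - 1)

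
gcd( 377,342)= 1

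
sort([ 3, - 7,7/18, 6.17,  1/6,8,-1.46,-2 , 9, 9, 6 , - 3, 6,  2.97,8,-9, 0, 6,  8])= [  -  9,  -  7, - 3,-2,-1.46, 0,1/6, 7/18,2.97, 3 , 6,6,6,6.17,  8,8,8,9,9 ]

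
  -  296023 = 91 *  (-3253) 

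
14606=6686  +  7920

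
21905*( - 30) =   -  657150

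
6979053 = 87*80219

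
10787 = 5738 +5049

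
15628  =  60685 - 45057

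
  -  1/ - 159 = 1/159  =  0.01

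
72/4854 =12/809=0.01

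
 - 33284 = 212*( - 157) 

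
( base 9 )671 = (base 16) 226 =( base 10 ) 550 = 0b1000100110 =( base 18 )1ca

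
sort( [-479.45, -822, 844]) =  [-822, - 479.45, 844]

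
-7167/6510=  - 2389/2170 = - 1.10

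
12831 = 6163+6668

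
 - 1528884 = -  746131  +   - 782753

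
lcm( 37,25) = 925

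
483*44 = 21252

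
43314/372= 116 + 27/62 = 116.44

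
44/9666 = 22/4833 = 0.00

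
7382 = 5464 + 1918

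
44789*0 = 0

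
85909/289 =85909/289 = 297.26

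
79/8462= 79/8462=0.01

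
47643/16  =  47643/16 = 2977.69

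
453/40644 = 151/13548  =  0.01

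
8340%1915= 680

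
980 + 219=1199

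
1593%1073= 520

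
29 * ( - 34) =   -  986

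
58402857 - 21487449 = 36915408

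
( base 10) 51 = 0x33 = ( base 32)1j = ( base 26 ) 1p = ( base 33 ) 1I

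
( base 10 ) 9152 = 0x23C0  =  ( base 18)1a48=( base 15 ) 2AA2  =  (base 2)10001111000000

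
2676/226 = 1338/113 = 11.84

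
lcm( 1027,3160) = 41080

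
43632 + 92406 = 136038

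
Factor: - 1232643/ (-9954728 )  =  2^( - 3)*3^1*7^( -1)*641^2*177763^(-1 ) 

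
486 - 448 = 38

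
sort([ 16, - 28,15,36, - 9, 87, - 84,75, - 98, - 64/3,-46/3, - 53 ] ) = [ - 98, - 84, - 53, - 28 , - 64/3, - 46/3, - 9,15, 16, 36,75, 87 ]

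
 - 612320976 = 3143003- 615463979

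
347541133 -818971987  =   - 471430854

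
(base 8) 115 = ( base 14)57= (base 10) 77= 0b1001101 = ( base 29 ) 2j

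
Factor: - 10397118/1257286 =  - 3^1*  17^ (-1)*163^1 * 10631^1*  36979^( - 1) = - 5198559/628643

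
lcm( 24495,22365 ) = 514395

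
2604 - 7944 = - 5340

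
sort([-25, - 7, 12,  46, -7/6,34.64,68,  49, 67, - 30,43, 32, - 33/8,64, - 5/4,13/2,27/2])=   [- 30, - 25,-7, - 33/8, - 5/4 , - 7/6, 13/2, 12, 27/2,32, 34.64, 43,46,49,64, 67,68]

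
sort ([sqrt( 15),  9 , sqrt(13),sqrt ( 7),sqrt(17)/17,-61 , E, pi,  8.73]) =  [-61,sqrt( 17)/17, sqrt ( 7),E, pi , sqrt (13 ),  sqrt( 15), 8.73, 9] 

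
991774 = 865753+126021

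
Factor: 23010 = 2^1*3^1 * 5^1*13^1*59^1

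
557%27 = 17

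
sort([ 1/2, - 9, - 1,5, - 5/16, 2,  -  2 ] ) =[ - 9, - 2, - 1,-5/16, 1/2,2,5]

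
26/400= 13/200 =0.07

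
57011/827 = 68 + 775/827= 68.94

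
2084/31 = 2084/31 = 67.23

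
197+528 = 725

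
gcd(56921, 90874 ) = 1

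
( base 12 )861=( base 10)1225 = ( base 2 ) 10011001001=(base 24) 231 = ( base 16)4C9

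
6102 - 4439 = 1663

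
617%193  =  38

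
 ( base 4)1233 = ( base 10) 111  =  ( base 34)39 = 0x6F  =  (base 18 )63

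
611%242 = 127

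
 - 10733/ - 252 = 10733/252 = 42.59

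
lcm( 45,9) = 45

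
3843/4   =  960 + 3/4=960.75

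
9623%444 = 299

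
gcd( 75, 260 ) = 5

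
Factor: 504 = 2^3*3^2*7^1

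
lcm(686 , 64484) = 64484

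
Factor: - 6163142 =-2^1*263^1*11717^1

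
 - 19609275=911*( -21525)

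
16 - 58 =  -42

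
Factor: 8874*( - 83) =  - 2^1*3^2*17^1 *29^1*83^1 = - 736542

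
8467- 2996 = 5471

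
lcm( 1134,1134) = 1134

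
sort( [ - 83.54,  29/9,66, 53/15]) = [ - 83.54,29/9, 53/15, 66]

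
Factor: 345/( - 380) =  - 69/76 = - 2^( - 2)*3^1*19^( - 1)*23^1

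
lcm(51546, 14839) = 979374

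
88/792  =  1/9 =0.11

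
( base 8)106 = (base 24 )2M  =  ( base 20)3A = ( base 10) 70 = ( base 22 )34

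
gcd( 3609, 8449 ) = 1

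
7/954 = 7/954 = 0.01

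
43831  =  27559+16272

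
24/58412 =6/14603=0.00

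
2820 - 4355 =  - 1535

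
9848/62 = 4924/31 = 158.84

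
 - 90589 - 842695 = -933284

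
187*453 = 84711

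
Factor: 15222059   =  19^1* 37^1 * 59^1*367^1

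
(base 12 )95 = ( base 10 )113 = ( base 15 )78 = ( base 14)81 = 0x71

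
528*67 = 35376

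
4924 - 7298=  -2374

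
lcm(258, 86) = 258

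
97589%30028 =7505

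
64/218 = 32/109 = 0.29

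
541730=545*994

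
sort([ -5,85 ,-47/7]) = [ - 47/7,  -  5, 85]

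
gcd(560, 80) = 80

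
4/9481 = 4/9481 = 0.00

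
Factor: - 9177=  - 3^1 *7^1*19^1*23^1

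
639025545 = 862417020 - 223391475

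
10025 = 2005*5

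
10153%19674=10153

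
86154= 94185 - 8031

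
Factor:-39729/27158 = -2^( - 1 ) * 3^1*17^1 * 19^1*37^ ( - 1 )*41^1* 367^( - 1 )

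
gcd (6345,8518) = 1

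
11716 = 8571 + 3145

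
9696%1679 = 1301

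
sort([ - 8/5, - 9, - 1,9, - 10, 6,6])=[ - 10, -9, - 8/5, - 1,6,6,9]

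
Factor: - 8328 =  - 2^3*3^1*347^1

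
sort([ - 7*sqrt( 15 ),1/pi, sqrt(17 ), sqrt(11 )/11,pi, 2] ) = [ - 7*sqrt(15),  sqrt( 11 )/11,1/pi,2,  pi,sqrt( 17 )] 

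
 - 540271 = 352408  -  892679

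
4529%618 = 203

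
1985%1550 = 435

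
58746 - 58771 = - 25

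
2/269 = 2/269 = 0.01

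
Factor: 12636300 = 2^2* 3^1 *5^2*73^1*577^1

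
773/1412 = 773/1412 = 0.55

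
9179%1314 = 1295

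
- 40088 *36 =- 1443168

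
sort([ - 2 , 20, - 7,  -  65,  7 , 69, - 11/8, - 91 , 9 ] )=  [ - 91, - 65,-7 , - 2, - 11/8,7,9,20, 69 ]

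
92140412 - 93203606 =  - 1063194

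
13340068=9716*1373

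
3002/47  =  3002/47 = 63.87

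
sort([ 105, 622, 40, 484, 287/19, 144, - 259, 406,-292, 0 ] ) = [  -  292, - 259, 0,287/19, 40,105, 144, 406, 484,622]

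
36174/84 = 6029/14 = 430.64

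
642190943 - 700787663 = -58596720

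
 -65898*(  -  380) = 25041240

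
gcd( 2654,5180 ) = 2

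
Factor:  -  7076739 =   -  3^1*2358913^1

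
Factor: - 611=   -13^1 *47^1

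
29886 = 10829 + 19057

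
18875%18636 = 239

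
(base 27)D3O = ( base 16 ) 256E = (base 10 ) 9582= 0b10010101101110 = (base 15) 2C8C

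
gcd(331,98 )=1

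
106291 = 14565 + 91726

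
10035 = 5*2007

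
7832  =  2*3916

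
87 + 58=145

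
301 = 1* 301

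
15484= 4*3871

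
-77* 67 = -5159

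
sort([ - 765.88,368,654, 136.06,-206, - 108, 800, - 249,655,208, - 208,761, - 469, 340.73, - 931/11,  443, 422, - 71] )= [ - 765.88,  -  469, - 249, - 208,  -  206,  -  108, - 931/11,-71,136.06,208,  340.73,368,422, 443,654, 655, 761,800] 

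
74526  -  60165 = 14361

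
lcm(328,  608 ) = 24928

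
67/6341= 67/6341  =  0.01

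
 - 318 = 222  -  540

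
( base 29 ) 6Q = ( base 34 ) 5u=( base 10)200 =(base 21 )9B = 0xC8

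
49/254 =49/254 = 0.19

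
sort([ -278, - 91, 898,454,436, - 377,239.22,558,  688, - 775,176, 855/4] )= [ - 775, - 377, - 278,- 91, 176 , 855/4,239.22,436,454,558, 688,898 ]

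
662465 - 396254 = 266211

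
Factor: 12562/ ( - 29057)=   -  2^1 * 7^( - 2 )*11^1*571^1 * 593^( - 1)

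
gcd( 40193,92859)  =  1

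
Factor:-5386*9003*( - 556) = 26960527848 = 2^3*3^1*139^1*2693^1*3001^1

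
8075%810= 785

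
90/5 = 18 = 18.00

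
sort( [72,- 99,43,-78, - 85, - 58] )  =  [-99,-85,  -  78 , - 58,  43,72 ] 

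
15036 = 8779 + 6257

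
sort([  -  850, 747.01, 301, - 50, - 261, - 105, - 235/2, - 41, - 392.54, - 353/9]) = [-850, - 392.54, - 261, - 235/2,- 105, - 50, - 41, -353/9,301, 747.01]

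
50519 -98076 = -47557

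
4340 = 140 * 31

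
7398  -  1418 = 5980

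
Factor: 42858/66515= 2^1* 3^2 *5^ ( - 1 ) *53^( - 1 )* 251^ ( - 1)*2381^1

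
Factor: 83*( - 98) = -8134  =  - 2^1 * 7^2 *83^1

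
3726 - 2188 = 1538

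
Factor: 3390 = 2^1*3^1*5^1*113^1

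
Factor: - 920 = - 2^3*5^1*23^1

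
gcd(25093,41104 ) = 1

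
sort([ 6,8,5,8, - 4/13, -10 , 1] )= [ - 10, - 4/13,1 , 5, 6, 8,8 ]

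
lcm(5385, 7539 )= 37695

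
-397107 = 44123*( - 9 )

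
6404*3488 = 22337152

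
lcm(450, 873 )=43650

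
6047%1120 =447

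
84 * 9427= 791868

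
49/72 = 49/72 = 0.68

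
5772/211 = 27+75/211 = 27.36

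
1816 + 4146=5962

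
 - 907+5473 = 4566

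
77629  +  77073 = 154702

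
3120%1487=146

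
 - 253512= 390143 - 643655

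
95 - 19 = 76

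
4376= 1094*4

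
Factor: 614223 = 3^4*7583^1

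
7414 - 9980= - 2566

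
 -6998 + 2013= - 4985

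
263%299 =263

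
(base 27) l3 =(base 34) gq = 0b1000111010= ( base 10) 570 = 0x23a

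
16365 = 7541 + 8824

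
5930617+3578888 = 9509505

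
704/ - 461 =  - 704/461=- 1.53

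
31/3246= 31/3246 = 0.01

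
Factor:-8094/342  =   - 71/3  =  -3^(  -  1 )*71^1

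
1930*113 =218090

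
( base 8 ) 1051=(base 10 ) 553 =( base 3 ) 202111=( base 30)ID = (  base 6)2321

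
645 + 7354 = 7999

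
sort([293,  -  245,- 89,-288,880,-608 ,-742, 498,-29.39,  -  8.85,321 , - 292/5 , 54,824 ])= [-742 , - 608, - 288, - 245, - 89,  -  292/5, - 29.39 , - 8.85,54,293, 321,498,824 , 880 ]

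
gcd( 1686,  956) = 2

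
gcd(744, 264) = 24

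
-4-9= - 13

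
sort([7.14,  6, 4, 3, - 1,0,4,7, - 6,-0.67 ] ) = [ - 6,- 1,-0.67,0,3, 4,  4, 6, 7,7.14]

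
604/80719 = 604/80719 = 0.01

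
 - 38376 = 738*( - 52 ) 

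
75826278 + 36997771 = 112824049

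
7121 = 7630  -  509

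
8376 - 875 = 7501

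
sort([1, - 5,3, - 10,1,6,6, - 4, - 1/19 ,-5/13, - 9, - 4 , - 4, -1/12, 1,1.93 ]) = [ - 10, - 9, - 5, - 4, - 4, - 4, - 5/13, - 1/12,-1/19,1, 1, 1,1.93,3,6,  6 ] 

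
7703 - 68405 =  - 60702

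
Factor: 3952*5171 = 2^4*13^1*19^1*5171^1 = 20435792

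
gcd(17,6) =1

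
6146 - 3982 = 2164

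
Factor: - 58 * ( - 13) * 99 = 74646=2^1 * 3^2 * 11^1 * 13^1 * 29^1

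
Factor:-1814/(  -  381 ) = 2^1 * 3^( - 1 ) * 127^( - 1 )*907^1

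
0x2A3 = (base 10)675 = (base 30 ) MF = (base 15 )300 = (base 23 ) 168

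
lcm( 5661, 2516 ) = 22644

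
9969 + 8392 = 18361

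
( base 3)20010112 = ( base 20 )b39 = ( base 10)4469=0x1175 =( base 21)a2h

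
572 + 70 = 642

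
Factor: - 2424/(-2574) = 2^2*3^( - 1)*11^( - 1 )*13^( - 1 )*101^1 = 404/429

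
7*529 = 3703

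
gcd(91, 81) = 1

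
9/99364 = 9/99364  =  0.00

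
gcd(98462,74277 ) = 7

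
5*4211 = 21055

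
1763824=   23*76688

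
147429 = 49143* 3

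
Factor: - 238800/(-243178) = 600/611 = 2^3*3^1*5^2*13^ ( - 1)*47^( - 1)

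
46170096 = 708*65212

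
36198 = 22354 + 13844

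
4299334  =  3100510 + 1198824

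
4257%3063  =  1194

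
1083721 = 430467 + 653254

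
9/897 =3/299 = 0.01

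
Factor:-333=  - 3^2*37^1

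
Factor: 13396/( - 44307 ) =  - 2^2*3^( - 4 )*17^1*197^1*547^( - 1)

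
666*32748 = 21810168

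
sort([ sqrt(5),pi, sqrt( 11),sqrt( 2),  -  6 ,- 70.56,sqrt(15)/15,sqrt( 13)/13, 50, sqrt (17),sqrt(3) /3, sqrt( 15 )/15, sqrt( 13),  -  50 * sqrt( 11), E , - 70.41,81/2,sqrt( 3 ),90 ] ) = [ - 50*sqrt( 11),- 70.56,-70.41,  -  6,sqrt( 15 )/15,sqrt (15) /15,sqrt( 13) /13, sqrt( 3)/3 , sqrt( 2), sqrt( 3),sqrt( 5), E,pi, sqrt (11 ),sqrt( 13 ),  sqrt(17),81/2,50,90 ] 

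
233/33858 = 233/33858 = 0.01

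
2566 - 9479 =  - 6913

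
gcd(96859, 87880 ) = 1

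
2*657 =1314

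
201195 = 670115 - 468920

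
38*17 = 646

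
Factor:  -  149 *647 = - 149^1*647^1 = -  96403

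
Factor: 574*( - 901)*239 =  - 123604586=-2^1*7^1*17^1 * 41^1*53^1 * 239^1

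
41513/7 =41513/7 = 5930.43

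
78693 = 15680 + 63013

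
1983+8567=10550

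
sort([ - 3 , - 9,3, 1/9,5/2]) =[ - 9, - 3,1/9,5/2, 3 ]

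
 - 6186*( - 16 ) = 98976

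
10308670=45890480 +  - 35581810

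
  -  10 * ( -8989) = 89890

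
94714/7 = 13530+4/7 = 13530.57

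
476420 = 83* 5740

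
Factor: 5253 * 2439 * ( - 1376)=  - 17629404192 = - 2^5*3^3*17^1 * 43^1*103^1*271^1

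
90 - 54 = 36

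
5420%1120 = 940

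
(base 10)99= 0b1100011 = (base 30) 39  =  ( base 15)69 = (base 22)4b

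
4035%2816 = 1219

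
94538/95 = 94538/95 = 995.14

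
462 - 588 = -126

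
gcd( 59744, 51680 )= 32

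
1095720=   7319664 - 6223944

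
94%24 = 22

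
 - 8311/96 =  - 87 + 41/96 = - 86.57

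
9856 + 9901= 19757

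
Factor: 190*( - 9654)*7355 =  - 13490982300  =  - 2^2*3^1  *5^2*19^1*1471^1*1609^1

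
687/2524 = 687/2524 = 0.27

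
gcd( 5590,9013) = 1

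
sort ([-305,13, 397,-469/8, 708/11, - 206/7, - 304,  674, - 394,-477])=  [ - 477,-394,-305,-304, - 469/8,-206/7, 13, 708/11,397, 674]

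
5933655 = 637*9315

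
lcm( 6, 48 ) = 48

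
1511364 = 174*8686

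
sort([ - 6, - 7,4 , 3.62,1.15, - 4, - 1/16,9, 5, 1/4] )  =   [ - 7, -6, - 4,-1/16,1/4, 1.15,3.62, 4,5,9]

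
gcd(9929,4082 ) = 1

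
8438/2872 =2 + 1347/1436 = 2.94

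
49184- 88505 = -39321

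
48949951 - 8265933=40684018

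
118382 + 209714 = 328096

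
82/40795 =2/995  =  0.00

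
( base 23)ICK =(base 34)8gq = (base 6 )113242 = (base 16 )265A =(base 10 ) 9818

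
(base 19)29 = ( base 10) 47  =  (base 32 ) 1F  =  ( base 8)57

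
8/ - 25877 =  - 8/25877 = - 0.00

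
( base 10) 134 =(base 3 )11222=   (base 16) 86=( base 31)4a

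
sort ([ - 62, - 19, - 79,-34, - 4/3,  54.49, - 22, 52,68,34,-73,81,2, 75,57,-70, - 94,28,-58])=[ - 94, - 79, - 73, - 70,- 62, - 58, - 34, -22,- 19, - 4/3 , 2,28,34,52,54.49,57,68,75,81] 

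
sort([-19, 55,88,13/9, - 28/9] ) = [ - 19,-28/9, 13/9,55, 88 ] 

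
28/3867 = 28/3867 = 0.01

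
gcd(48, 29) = 1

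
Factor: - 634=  - 2^1*317^1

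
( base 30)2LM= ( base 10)2452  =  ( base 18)7A4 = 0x994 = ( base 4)212110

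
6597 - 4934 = 1663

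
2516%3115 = 2516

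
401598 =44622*9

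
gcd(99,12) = 3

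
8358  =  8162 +196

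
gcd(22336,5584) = 5584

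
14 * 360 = 5040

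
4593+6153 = 10746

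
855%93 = 18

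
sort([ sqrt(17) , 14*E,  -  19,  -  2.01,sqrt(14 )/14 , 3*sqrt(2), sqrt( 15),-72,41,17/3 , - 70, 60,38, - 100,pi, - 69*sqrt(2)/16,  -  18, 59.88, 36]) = [ - 100, - 72,-70,-19,  -  18,- 69*sqrt(2) /16,-2.01,sqrt( 14)/14, pi,sqrt( 15 ), sqrt(17) , 3*sqrt( 2),17/3, 36,38, 14 * E, 41,59.88, 60 ] 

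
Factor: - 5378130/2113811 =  - 2^1*3^3*5^1*7^(  -  2 )*179^(  -  1) * 241^( - 1) * 19919^1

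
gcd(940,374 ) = 2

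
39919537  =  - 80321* ( - 497 ) 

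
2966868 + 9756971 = 12723839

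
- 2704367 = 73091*(  -  37)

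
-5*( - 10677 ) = 53385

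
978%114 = 66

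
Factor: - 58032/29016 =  - 2^1 = - 2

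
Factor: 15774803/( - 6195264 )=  - 2^( -6)*3^( - 1)*11^1* 23^1*41^( - 1 )*787^(  -  1 ) * 62351^1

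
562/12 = 46 + 5/6 = 46.83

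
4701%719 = 387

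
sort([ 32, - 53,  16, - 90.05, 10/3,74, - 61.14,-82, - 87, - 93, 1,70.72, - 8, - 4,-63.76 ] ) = [ - 93, - 90.05, - 87, - 82, - 63.76, - 61.14 , - 53,-8, - 4,  1, 10/3, 16,32, 70.72,74]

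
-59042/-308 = 29521/154=191.69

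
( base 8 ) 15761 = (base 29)8ej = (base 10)7153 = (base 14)286d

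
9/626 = 9/626  =  0.01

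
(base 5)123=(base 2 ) 100110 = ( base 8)46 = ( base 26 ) 1c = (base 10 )38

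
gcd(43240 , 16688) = 8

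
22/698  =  11/349 = 0.03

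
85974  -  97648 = -11674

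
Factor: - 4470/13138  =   -3^1*5^1*149^1*6569^( -1) = -2235/6569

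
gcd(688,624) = 16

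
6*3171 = 19026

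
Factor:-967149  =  -3^2 * 41^1*2621^1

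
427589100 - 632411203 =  - 204822103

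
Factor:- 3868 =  - 2^2 * 967^1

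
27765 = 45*617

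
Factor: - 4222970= - 2^1*5^1*17^1*24841^1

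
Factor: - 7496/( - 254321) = 2^3 * 263^( - 1)*937^1* 967^(  -  1 ) 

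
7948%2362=862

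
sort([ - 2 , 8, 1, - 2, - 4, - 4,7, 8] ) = [- 4, - 4,- 2, - 2, 1, 7, 8,8 ]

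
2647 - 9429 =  - 6782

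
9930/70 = 993/7 = 141.86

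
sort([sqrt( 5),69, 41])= [ sqrt( 5),41,69] 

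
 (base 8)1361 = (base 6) 3253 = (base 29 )ps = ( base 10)753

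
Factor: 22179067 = 17^1 * 89^1*107^1*137^1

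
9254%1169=1071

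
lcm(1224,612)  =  1224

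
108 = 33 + 75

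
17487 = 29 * 603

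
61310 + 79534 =140844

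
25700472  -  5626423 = 20074049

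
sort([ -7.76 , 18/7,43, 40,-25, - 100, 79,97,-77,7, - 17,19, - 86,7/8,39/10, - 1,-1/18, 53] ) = [-100, - 86, - 77, -25, - 17,-7.76,  -  1, - 1/18, 7/8,18/7, 39/10, 7,  19,40, 43,53 , 79, 97]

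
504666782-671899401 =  - 167232619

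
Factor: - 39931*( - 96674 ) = 3860289494 = 2^1*73^1*547^1*48337^1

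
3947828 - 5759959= - 1812131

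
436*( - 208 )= - 90688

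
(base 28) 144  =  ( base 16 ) 384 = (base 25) 1b0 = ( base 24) 1dc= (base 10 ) 900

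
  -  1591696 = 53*(-30032 )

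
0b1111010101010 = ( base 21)hgh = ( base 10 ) 7850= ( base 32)7la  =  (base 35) 6EA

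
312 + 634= 946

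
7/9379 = 7/9379 = 0.00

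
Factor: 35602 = 2^1*7^1*2543^1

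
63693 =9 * 7077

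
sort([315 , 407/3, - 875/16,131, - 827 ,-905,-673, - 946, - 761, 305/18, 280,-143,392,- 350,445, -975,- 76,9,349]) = [ - 975, - 946  ,  -  905,-827,-761,-673, - 350,-143, - 76 , - 875/16,9 , 305/18,131,407/3,280,315, 349,392 , 445 ] 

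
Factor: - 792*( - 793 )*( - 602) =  - 2^4*3^2*7^1 * 11^1*13^1*43^1*61^1 = -378089712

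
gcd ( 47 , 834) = 1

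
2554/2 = 1277  =  1277.00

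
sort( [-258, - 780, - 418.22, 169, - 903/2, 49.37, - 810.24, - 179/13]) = [-810.24 , - 780, - 903/2, - 418.22, - 258,  -  179/13,49.37,169]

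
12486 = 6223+6263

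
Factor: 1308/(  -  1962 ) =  - 2/3 =-  2^1*3^( - 1) 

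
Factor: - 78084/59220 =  - 2169/1645= - 3^2*5^ ( - 1 ) * 7^(-1 ) * 47^( - 1 ) * 241^1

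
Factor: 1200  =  2^4*3^1*5^2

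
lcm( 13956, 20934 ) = 41868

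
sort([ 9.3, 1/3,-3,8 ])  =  [ - 3, 1/3,8, 9.3 ]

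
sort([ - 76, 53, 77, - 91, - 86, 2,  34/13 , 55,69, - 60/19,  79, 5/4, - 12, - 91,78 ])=[ - 91 , - 91, - 86, - 76,  -  12, - 60/19,5/4,2, 34/13, 53, 55, 69,77, 78,79]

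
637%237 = 163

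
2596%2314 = 282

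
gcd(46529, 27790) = 7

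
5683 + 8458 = 14141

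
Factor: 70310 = 2^1*5^1 *79^1*89^1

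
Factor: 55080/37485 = 2^3  *3^2*7^( - 2 ) = 72/49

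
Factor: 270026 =2^1*37^1*41^1*89^1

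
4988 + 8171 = 13159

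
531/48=177/16 = 11.06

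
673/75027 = 673/75027 = 0.01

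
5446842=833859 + 4612983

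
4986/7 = 4986/7 = 712.29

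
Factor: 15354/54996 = 2559/9166 = 2^(  -  1 )*3^1*  853^1*4583^(- 1) 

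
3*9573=28719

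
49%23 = 3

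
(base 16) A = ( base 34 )A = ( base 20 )A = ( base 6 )14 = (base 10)10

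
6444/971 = 6444/971 = 6.64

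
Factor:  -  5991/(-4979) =3^1*13^( - 1)*383^ (  -  1 )*1997^1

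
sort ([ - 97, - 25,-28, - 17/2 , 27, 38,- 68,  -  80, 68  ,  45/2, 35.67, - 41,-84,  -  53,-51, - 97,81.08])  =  [ - 97, - 97, - 84,- 80, - 68, - 53,  -  51, - 41,  -  28, - 25,-17/2, 45/2, 27, 35.67, 38,68, 81.08] 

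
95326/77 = 1238  =  1238.00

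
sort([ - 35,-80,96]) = [-80,- 35 , 96] 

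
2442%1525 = 917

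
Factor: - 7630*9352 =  - 71355760 = - 2^4*5^1 * 7^2 * 109^1*167^1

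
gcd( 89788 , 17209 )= 1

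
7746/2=3873 =3873.00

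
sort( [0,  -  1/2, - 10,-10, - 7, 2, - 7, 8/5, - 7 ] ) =[  -  10 , - 10, - 7, - 7,-7,  -  1/2 , 0, 8/5,2 ]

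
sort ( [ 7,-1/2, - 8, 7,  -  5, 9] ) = [-8, - 5,  -  1/2, 7, 7,9 ] 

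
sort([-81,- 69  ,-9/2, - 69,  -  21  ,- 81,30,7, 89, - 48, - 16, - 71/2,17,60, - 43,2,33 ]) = [ -81 , - 81,-69, - 69,-48,  -  43, - 71/2 , - 21,-16, - 9/2,2,7,17,30, 33,60,89]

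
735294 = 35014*21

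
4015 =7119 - 3104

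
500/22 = 250/11 = 22.73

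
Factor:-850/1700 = - 1/2 = - 2^(  -  1 )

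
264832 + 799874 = 1064706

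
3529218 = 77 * 45834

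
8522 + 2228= 10750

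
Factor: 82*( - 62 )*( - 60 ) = 305040 = 2^4*3^1*5^1*31^1*41^1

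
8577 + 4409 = 12986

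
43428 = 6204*7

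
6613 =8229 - 1616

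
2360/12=590/3 = 196.67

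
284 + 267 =551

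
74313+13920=88233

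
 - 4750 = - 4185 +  - 565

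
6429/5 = 1285 +4/5 = 1285.80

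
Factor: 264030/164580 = 677/422 = 2^ ( - 1)*211^ (-1) * 677^1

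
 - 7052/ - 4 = 1763/1 = 1763.00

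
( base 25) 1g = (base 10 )41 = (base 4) 221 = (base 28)1d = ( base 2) 101001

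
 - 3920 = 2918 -6838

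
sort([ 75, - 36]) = [ - 36, 75]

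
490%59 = 18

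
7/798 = 1/114 = 0.01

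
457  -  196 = 261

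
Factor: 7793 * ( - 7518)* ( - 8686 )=508893404964 = 2^2*3^1*7^1*43^1*101^1*179^1*7793^1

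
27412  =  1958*14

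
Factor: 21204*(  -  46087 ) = -977228748 =- 2^2 * 3^2*17^1 *19^1*31^1*2711^1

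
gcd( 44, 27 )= 1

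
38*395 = 15010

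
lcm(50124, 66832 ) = 200496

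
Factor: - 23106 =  - 2^1*3^1*3851^1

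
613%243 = 127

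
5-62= -57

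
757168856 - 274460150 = 482708706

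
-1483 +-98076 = -99559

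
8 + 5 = 13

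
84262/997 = 84+514/997 = 84.52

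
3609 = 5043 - 1434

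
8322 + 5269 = 13591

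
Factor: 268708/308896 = 2^( - 3)*7^ (-2) *11^1*31^1 =341/392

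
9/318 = 3/106 = 0.03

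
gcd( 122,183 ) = 61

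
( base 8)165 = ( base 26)4D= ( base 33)3i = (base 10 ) 117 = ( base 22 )57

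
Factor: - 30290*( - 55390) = 1677763100 = 2^2*5^2 * 13^1*29^1*191^1 * 233^1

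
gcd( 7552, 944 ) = 944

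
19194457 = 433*44329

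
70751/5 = 70751/5= 14150.20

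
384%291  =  93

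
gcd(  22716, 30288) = 7572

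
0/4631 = 0=0.00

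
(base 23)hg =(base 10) 407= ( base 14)211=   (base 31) d4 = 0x197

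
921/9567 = 307/3189 = 0.10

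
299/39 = 7 + 2/3 = 7.67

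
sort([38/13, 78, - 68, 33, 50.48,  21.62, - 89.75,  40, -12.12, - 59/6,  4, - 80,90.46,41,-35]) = [ - 89.75, - 80,-68,- 35, - 12.12,-59/6, 38/13,  4,  21.62, 33, 40, 41, 50.48, 78, 90.46]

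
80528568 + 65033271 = 145561839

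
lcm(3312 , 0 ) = 0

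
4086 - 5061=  - 975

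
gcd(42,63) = 21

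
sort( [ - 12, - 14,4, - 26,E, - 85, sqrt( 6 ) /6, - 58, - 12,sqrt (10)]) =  [ - 85, - 58, - 26, - 14, - 12, - 12,sqrt( 6 ) /6,  E,sqrt( 10),4 ]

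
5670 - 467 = 5203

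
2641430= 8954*295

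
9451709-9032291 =419418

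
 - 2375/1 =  - 2375 = - 2375.00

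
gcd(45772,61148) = 4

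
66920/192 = 348+13/24= 348.54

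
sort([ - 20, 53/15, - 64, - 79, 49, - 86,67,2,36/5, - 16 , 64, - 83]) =[ - 86, - 83, - 79, - 64, - 20, - 16,2, 53/15,36/5,49,64,67 ]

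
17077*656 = 11202512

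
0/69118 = 0 = 0.00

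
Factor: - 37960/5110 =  - 52/7 = -2^2 * 7^(-1)*13^1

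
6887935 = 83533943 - 76646008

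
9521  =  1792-  -  7729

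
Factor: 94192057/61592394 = 2^( - 1)*3^( - 1) * 17^ (-1 )*603847^(- 1 )*94192057^1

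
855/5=171   =  171.00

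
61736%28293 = 5150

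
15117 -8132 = 6985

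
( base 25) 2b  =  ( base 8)75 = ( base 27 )27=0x3d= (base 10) 61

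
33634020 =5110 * 6582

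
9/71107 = 9/71107 = 0.00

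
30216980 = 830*36406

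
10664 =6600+4064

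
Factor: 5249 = 29^1*181^1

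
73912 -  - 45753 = 119665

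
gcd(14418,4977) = 9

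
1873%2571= 1873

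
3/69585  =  1/23195  =  0.00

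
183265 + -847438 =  - 664173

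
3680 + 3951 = 7631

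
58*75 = 4350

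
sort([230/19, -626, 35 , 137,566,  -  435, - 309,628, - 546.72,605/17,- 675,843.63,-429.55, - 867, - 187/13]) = [ - 867, - 675, - 626, - 546.72, - 435, - 429.55, - 309, - 187/13, 230/19,35 , 605/17,137,566,628 , 843.63 ] 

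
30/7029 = 10/2343 = 0.00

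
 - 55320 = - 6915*8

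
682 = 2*341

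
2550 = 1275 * 2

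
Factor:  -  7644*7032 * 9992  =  -2^8 * 3^2 * 7^2 *13^1 * 293^1*1249^1= - 537096059136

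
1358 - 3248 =- 1890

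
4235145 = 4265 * 993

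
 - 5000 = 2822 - 7822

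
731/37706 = 43/2218 = 0.02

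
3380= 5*676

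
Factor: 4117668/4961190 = 686278/826865 = 2^1*5^(  -  1 )*13^(  -  1 )*31^1*11069^1*12721^(  -  1)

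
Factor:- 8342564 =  -2^2*113^1*18457^1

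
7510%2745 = 2020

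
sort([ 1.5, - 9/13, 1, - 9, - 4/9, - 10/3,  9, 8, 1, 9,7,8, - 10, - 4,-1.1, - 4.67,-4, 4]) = [ - 10, - 9, -4.67, - 4, - 4, - 10/3, - 1.1, - 9/13, - 4/9, 1,  1, 1.5 , 4, 7 , 8,8,9, 9] 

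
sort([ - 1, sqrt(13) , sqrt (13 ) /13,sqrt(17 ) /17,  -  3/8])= [-1, -3/8,sqrt( 17)/17,sqrt( 13)/13,sqrt(13)]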